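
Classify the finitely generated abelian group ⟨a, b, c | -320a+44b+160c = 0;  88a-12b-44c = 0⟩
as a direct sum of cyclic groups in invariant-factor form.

rank_ℚ(R)=2; free=3−2=1
SNF(R) diag = [4, 4] → torsion [4, 4]

Answer: M ≅ ℤ^1 ⊕ ℤ/4 ⊕ ℤ/4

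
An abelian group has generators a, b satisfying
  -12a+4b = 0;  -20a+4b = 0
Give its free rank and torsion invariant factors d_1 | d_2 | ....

rank_ℚ(R)=2; free=2−2=0
SNF(R) diag = [4, 8] → torsion [4, 8]

Answer: M ≅ ℤ/4 ⊕ ℤ/8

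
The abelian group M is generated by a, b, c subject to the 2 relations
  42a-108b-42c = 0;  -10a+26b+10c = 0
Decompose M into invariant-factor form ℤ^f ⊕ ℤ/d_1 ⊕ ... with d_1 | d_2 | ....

Answer: M ≅ ℤ^1 ⊕ ℤ/2 ⊕ ℤ/6

Derivation:
rank_ℚ(R)=2; free=3−2=1
SNF(R) diag = [2, 6] → torsion [2, 6]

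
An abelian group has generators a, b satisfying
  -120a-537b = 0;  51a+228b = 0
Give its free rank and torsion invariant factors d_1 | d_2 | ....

rank_ℚ(R)=2; free=2−2=0
SNF(R) diag = [3, 9] → torsion [3, 9]

Answer: M ≅ ℤ/3 ⊕ ℤ/9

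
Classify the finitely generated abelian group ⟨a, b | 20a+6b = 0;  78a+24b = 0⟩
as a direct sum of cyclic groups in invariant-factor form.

rank_ℚ(R)=2; free=2−2=0
SNF(R) diag = [2, 6] → torsion [2, 6]

Answer: M ≅ ℤ/2 ⊕ ℤ/6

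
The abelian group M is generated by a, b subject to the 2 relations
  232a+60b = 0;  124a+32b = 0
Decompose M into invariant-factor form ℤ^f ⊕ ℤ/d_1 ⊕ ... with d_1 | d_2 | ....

Answer: M ≅ ℤ/4 ⊕ ℤ/4

Derivation:
rank_ℚ(R)=2; free=2−2=0
SNF(R) diag = [4, 4] → torsion [4, 4]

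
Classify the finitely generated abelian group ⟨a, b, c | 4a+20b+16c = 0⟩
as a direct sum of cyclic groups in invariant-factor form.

Answer: M ≅ ℤ^2 ⊕ ℤ/4

Derivation:
rank_ℚ(R)=1; free=3−1=2
SNF(R) diag = [4] → torsion [4]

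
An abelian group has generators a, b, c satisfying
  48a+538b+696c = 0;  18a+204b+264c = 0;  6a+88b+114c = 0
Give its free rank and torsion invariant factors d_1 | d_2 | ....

rank_ℚ(R)=3; free=3−3=0
SNF(R) diag = [2, 6, 6] → torsion [2, 6, 6]

Answer: M ≅ ℤ/2 ⊕ ℤ/6 ⊕ ℤ/6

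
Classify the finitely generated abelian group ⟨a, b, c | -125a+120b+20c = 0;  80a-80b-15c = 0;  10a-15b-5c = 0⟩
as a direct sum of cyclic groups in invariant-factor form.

rank_ℚ(R)=3; free=3−3=0
SNF(R) diag = [5, 5, 5] → torsion [5, 5, 5]

Answer: M ≅ ℤ/5 ⊕ ℤ/5 ⊕ ℤ/5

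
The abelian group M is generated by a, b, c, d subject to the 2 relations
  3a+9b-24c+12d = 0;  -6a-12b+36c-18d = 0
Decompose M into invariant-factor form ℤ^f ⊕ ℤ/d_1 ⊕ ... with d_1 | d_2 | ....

Answer: M ≅ ℤ^2 ⊕ ℤ/3 ⊕ ℤ/6

Derivation:
rank_ℚ(R)=2; free=4−2=2
SNF(R) diag = [3, 6] → torsion [3, 6]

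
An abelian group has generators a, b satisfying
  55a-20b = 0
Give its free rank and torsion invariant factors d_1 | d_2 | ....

rank_ℚ(R)=1; free=2−1=1
SNF(R) diag = [5] → torsion [5]

Answer: M ≅ ℤ^1 ⊕ ℤ/5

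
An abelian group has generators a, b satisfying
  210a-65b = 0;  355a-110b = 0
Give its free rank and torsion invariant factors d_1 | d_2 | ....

Answer: M ≅ ℤ/5 ⊕ ℤ/5

Derivation:
rank_ℚ(R)=2; free=2−2=0
SNF(R) diag = [5, 5] → torsion [5, 5]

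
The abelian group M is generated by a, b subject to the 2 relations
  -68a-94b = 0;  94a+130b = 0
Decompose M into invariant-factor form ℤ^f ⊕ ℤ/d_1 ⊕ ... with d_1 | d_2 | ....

Answer: M ≅ ℤ/2 ⊕ ℤ/2

Derivation:
rank_ℚ(R)=2; free=2−2=0
SNF(R) diag = [2, 2] → torsion [2, 2]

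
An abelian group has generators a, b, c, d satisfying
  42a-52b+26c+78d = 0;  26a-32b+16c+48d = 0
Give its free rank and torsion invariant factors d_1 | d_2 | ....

Answer: M ≅ ℤ^2 ⊕ ℤ/2 ⊕ ℤ/2

Derivation:
rank_ℚ(R)=2; free=4−2=2
SNF(R) diag = [2, 2] → torsion [2, 2]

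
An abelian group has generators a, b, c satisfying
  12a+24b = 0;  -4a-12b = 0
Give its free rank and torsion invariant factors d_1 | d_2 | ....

Answer: M ≅ ℤ^1 ⊕ ℤ/4 ⊕ ℤ/12

Derivation:
rank_ℚ(R)=2; free=3−2=1
SNF(R) diag = [4, 12] → torsion [4, 12]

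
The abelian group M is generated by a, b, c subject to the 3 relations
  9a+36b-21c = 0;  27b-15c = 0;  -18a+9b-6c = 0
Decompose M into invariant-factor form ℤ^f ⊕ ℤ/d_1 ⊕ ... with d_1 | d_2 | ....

Answer: M ≅ ℤ/3 ⊕ ℤ/9 ⊕ ℤ/27

Derivation:
rank_ℚ(R)=3; free=3−3=0
SNF(R) diag = [3, 9, 27] → torsion [3, 9, 27]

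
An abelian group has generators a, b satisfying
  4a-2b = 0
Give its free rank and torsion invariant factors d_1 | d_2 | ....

rank_ℚ(R)=1; free=2−1=1
SNF(R) diag = [2] → torsion [2]

Answer: M ≅ ℤ^1 ⊕ ℤ/2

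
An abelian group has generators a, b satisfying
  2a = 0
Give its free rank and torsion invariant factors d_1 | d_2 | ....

rank_ℚ(R)=1; free=2−1=1
SNF(R) diag = [2] → torsion [2]

Answer: M ≅ ℤ^1 ⊕ ℤ/2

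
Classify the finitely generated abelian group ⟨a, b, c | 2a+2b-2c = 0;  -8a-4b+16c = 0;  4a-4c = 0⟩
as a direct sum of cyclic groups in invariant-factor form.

rank_ℚ(R)=3; free=3−3=0
SNF(R) diag = [2, 4, 8] → torsion [2, 4, 8]

Answer: M ≅ ℤ/2 ⊕ ℤ/4 ⊕ ℤ/8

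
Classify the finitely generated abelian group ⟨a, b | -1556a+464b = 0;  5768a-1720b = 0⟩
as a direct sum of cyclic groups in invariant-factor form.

rank_ℚ(R)=2; free=2−2=0
SNF(R) diag = [4, 8] → torsion [4, 8]

Answer: M ≅ ℤ/4 ⊕ ℤ/8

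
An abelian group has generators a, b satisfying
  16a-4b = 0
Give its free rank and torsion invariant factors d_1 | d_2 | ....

rank_ℚ(R)=1; free=2−1=1
SNF(R) diag = [4] → torsion [4]

Answer: M ≅ ℤ^1 ⊕ ℤ/4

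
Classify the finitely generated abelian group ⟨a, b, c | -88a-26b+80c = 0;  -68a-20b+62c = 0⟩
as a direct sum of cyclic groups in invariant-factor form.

rank_ℚ(R)=2; free=3−2=1
SNF(R) diag = [2, 2] → torsion [2, 2]

Answer: M ≅ ℤ^1 ⊕ ℤ/2 ⊕ ℤ/2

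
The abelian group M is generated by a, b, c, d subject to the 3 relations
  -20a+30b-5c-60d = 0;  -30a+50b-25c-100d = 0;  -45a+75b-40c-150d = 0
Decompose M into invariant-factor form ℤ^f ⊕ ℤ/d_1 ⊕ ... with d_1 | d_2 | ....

Answer: M ≅ ℤ^1 ⊕ ℤ/5 ⊕ ℤ/5 ⊕ ℤ/10

Derivation:
rank_ℚ(R)=3; free=4−3=1
SNF(R) diag = [5, 5, 10] → torsion [5, 5, 10]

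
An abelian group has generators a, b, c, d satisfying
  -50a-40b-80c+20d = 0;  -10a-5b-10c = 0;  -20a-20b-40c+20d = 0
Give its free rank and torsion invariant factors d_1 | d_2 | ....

Answer: M ≅ ℤ^1 ⊕ ℤ/5 ⊕ ℤ/10 ⊕ ℤ/20

Derivation:
rank_ℚ(R)=3; free=4−3=1
SNF(R) diag = [5, 10, 20] → torsion [5, 10, 20]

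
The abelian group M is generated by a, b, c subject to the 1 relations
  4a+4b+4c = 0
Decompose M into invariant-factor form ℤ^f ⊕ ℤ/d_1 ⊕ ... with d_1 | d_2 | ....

rank_ℚ(R)=1; free=3−1=2
SNF(R) diag = [4] → torsion [4]

Answer: M ≅ ℤ^2 ⊕ ℤ/4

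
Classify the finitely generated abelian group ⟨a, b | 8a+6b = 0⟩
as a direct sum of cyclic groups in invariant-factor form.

Answer: M ≅ ℤ^1 ⊕ ℤ/2

Derivation:
rank_ℚ(R)=1; free=2−1=1
SNF(R) diag = [2] → torsion [2]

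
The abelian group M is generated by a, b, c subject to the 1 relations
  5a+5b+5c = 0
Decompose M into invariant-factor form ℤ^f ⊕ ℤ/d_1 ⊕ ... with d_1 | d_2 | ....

Answer: M ≅ ℤ^2 ⊕ ℤ/5

Derivation:
rank_ℚ(R)=1; free=3−1=2
SNF(R) diag = [5] → torsion [5]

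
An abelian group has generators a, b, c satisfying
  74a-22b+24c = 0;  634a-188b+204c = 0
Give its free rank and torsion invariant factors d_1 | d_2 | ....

rank_ℚ(R)=2; free=3−2=1
SNF(R) diag = [2, 6] → torsion [2, 6]

Answer: M ≅ ℤ^1 ⊕ ℤ/2 ⊕ ℤ/6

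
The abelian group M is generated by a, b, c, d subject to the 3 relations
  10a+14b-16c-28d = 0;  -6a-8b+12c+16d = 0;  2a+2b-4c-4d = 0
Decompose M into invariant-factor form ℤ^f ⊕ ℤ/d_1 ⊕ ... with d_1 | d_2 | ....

Answer: M ≅ ℤ^1 ⊕ ℤ/2 ⊕ ℤ/2 ⊕ ℤ/4

Derivation:
rank_ℚ(R)=3; free=4−3=1
SNF(R) diag = [2, 2, 4] → torsion [2, 2, 4]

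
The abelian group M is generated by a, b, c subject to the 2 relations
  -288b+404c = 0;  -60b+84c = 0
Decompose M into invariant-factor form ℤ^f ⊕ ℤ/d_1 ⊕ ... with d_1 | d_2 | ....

rank_ℚ(R)=2; free=3−2=1
SNF(R) diag = [4, 12] → torsion [4, 12]

Answer: M ≅ ℤ^1 ⊕ ℤ/4 ⊕ ℤ/12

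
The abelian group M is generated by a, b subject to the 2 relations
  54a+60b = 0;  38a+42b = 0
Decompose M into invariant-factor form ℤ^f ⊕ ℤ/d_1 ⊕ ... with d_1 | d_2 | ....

Answer: M ≅ ℤ/2 ⊕ ℤ/6

Derivation:
rank_ℚ(R)=2; free=2−2=0
SNF(R) diag = [2, 6] → torsion [2, 6]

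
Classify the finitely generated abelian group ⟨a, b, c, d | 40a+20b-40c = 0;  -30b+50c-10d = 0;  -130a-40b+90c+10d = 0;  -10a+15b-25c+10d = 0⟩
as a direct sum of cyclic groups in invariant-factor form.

Answer: M ≅ ℤ/5 ⊕ ℤ/10 ⊕ ℤ/10 ⊕ ℤ/20

Derivation:
rank_ℚ(R)=4; free=4−4=0
SNF(R) diag = [5, 10, 10, 20] → torsion [5, 10, 10, 20]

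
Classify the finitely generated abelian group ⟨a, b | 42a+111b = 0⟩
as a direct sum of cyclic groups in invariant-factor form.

Answer: M ≅ ℤ^1 ⊕ ℤ/3

Derivation:
rank_ℚ(R)=1; free=2−1=1
SNF(R) diag = [3] → torsion [3]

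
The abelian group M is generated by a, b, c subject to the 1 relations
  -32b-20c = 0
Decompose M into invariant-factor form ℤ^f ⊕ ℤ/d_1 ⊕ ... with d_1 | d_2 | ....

rank_ℚ(R)=1; free=3−1=2
SNF(R) diag = [4] → torsion [4]

Answer: M ≅ ℤ^2 ⊕ ℤ/4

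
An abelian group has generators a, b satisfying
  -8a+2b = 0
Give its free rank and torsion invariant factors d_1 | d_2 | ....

Answer: M ≅ ℤ^1 ⊕ ℤ/2

Derivation:
rank_ℚ(R)=1; free=2−1=1
SNF(R) diag = [2] → torsion [2]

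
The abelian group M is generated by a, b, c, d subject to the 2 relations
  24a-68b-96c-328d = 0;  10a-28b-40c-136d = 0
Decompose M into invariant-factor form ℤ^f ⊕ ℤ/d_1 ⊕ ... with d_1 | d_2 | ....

rank_ℚ(R)=2; free=4−2=2
SNF(R) diag = [2, 4] → torsion [2, 4]

Answer: M ≅ ℤ^2 ⊕ ℤ/2 ⊕ ℤ/4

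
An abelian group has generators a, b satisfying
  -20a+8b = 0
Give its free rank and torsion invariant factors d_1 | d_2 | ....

rank_ℚ(R)=1; free=2−1=1
SNF(R) diag = [4] → torsion [4]

Answer: M ≅ ℤ^1 ⊕ ℤ/4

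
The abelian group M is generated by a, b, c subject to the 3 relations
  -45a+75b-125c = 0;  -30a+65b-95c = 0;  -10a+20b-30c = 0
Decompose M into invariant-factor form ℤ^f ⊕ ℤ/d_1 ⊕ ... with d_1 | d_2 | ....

rank_ℚ(R)=3; free=3−3=0
SNF(R) diag = [5, 5, 10] → torsion [5, 5, 10]

Answer: M ≅ ℤ/5 ⊕ ℤ/5 ⊕ ℤ/10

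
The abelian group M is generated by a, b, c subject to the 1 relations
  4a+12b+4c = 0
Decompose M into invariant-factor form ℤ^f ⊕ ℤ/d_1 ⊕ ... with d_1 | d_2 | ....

Answer: M ≅ ℤ^2 ⊕ ℤ/4

Derivation:
rank_ℚ(R)=1; free=3−1=2
SNF(R) diag = [4] → torsion [4]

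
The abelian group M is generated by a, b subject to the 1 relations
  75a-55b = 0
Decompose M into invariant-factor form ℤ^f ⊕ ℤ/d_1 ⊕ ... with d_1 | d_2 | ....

rank_ℚ(R)=1; free=2−1=1
SNF(R) diag = [5] → torsion [5]

Answer: M ≅ ℤ^1 ⊕ ℤ/5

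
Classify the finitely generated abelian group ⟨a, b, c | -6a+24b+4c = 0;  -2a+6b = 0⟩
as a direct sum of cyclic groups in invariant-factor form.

rank_ℚ(R)=2; free=3−2=1
SNF(R) diag = [2, 2] → torsion [2, 2]

Answer: M ≅ ℤ^1 ⊕ ℤ/2 ⊕ ℤ/2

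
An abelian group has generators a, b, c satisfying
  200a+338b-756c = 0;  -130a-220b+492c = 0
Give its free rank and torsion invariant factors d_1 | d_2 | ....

Answer: M ≅ ℤ^1 ⊕ ℤ/2 ⊕ ℤ/6

Derivation:
rank_ℚ(R)=2; free=3−2=1
SNF(R) diag = [2, 6] → torsion [2, 6]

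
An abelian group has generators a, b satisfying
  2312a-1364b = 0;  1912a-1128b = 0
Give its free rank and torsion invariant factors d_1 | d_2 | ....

Answer: M ≅ ℤ/4 ⊕ ℤ/8

Derivation:
rank_ℚ(R)=2; free=2−2=0
SNF(R) diag = [4, 8] → torsion [4, 8]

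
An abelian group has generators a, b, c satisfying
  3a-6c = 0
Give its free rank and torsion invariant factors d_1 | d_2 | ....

Answer: M ≅ ℤ^2 ⊕ ℤ/3

Derivation:
rank_ℚ(R)=1; free=3−1=2
SNF(R) diag = [3] → torsion [3]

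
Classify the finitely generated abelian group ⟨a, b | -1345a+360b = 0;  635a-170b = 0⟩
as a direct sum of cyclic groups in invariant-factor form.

rank_ℚ(R)=2; free=2−2=0
SNF(R) diag = [5, 10] → torsion [5, 10]

Answer: M ≅ ℤ/5 ⊕ ℤ/10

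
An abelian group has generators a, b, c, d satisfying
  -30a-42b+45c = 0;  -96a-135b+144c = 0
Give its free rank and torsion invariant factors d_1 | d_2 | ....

rank_ℚ(R)=2; free=4−2=2
SNF(R) diag = [3, 3] → torsion [3, 3]

Answer: M ≅ ℤ^2 ⊕ ℤ/3 ⊕ ℤ/3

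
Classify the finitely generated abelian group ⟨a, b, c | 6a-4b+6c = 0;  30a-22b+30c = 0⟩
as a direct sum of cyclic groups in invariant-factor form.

rank_ℚ(R)=2; free=3−2=1
SNF(R) diag = [2, 6] → torsion [2, 6]

Answer: M ≅ ℤ^1 ⊕ ℤ/2 ⊕ ℤ/6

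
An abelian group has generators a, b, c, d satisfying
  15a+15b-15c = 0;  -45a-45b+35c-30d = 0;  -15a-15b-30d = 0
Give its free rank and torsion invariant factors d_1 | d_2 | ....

rank_ℚ(R)=3; free=4−3=1
SNF(R) diag = [5, 15, 30] → torsion [5, 15, 30]

Answer: M ≅ ℤ^1 ⊕ ℤ/5 ⊕ ℤ/15 ⊕ ℤ/30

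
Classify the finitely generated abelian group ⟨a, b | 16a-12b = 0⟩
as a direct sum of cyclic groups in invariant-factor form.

rank_ℚ(R)=1; free=2−1=1
SNF(R) diag = [4] → torsion [4]

Answer: M ≅ ℤ^1 ⊕ ℤ/4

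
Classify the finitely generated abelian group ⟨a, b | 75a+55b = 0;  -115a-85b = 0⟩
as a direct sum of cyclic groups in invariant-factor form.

rank_ℚ(R)=2; free=2−2=0
SNF(R) diag = [5, 10] → torsion [5, 10]

Answer: M ≅ ℤ/5 ⊕ ℤ/10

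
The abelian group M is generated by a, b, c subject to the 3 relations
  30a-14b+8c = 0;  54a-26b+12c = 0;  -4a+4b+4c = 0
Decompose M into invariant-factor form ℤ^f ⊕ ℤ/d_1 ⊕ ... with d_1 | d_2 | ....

rank_ℚ(R)=3; free=3−3=0
SNF(R) diag = [2, 4, 4] → torsion [2, 4, 4]

Answer: M ≅ ℤ/2 ⊕ ℤ/4 ⊕ ℤ/4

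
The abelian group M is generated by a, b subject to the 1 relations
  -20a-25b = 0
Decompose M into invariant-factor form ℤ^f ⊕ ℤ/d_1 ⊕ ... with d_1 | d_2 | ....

Answer: M ≅ ℤ^1 ⊕ ℤ/5

Derivation:
rank_ℚ(R)=1; free=2−1=1
SNF(R) diag = [5] → torsion [5]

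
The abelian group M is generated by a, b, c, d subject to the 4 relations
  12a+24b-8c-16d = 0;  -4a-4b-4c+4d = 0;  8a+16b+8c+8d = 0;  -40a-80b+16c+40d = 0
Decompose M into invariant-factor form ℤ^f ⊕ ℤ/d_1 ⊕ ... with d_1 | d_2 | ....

rank_ℚ(R)=4; free=4−4=0
SNF(R) diag = [4, 4, 8, 8] → torsion [4, 4, 8, 8]

Answer: M ≅ ℤ/4 ⊕ ℤ/4 ⊕ ℤ/8 ⊕ ℤ/8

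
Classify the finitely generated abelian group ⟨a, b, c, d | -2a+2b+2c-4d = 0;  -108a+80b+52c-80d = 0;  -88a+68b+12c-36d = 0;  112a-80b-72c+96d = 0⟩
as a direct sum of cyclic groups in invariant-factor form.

Answer: M ≅ ℤ/2 ⊕ ℤ/4 ⊕ ℤ/12 ⊕ ℤ/24

Derivation:
rank_ℚ(R)=4; free=4−4=0
SNF(R) diag = [2, 4, 12, 24] → torsion [2, 4, 12, 24]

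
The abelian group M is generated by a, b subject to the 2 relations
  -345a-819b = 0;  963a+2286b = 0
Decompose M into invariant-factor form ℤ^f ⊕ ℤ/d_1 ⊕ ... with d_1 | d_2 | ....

Answer: M ≅ ℤ/3 ⊕ ℤ/9

Derivation:
rank_ℚ(R)=2; free=2−2=0
SNF(R) diag = [3, 9] → torsion [3, 9]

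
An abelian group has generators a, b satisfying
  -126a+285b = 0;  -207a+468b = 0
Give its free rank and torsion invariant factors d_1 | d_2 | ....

Answer: M ≅ ℤ/3 ⊕ ℤ/9

Derivation:
rank_ℚ(R)=2; free=2−2=0
SNF(R) diag = [3, 9] → torsion [3, 9]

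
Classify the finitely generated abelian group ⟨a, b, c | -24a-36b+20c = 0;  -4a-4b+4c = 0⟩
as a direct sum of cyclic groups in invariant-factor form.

rank_ℚ(R)=2; free=3−2=1
SNF(R) diag = [4, 4] → torsion [4, 4]

Answer: M ≅ ℤ^1 ⊕ ℤ/4 ⊕ ℤ/4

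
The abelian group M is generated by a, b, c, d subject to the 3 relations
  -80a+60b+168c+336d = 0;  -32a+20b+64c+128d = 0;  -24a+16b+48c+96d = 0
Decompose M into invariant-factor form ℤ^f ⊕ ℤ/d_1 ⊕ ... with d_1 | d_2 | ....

rank_ℚ(R)=3; free=4−3=1
SNF(R) diag = [4, 8, 8] → torsion [4, 8, 8]

Answer: M ≅ ℤ^1 ⊕ ℤ/4 ⊕ ℤ/8 ⊕ ℤ/8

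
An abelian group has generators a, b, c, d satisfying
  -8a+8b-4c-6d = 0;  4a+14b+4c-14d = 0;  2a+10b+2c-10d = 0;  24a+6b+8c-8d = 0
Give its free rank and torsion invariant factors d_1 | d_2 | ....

Answer: M ≅ ℤ/2 ⊕ ℤ/2 ⊕ ℤ/6 ⊕ ℤ/12

Derivation:
rank_ℚ(R)=4; free=4−4=0
SNF(R) diag = [2, 2, 6, 12] → torsion [2, 2, 6, 12]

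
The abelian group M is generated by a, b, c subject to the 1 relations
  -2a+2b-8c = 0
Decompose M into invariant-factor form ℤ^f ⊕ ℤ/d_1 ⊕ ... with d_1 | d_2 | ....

rank_ℚ(R)=1; free=3−1=2
SNF(R) diag = [2] → torsion [2]

Answer: M ≅ ℤ^2 ⊕ ℤ/2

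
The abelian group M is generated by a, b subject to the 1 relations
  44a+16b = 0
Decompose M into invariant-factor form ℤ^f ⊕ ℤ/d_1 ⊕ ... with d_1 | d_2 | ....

Answer: M ≅ ℤ^1 ⊕ ℤ/4

Derivation:
rank_ℚ(R)=1; free=2−1=1
SNF(R) diag = [4] → torsion [4]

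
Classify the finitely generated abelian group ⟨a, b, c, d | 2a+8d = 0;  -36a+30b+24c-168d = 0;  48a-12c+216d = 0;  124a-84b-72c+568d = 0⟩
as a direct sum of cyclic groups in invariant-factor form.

rank_ℚ(R)=4; free=4−4=0
SNF(R) diag = [2, 6, 12, 24] → torsion [2, 6, 12, 24]

Answer: M ≅ ℤ/2 ⊕ ℤ/6 ⊕ ℤ/12 ⊕ ℤ/24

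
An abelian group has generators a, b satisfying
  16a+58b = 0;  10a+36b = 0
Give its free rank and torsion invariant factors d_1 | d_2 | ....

rank_ℚ(R)=2; free=2−2=0
SNF(R) diag = [2, 2] → torsion [2, 2]

Answer: M ≅ ℤ/2 ⊕ ℤ/2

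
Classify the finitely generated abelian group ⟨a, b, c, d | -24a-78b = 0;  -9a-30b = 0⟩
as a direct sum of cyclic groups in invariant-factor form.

Answer: M ≅ ℤ^2 ⊕ ℤ/3 ⊕ ℤ/6

Derivation:
rank_ℚ(R)=2; free=4−2=2
SNF(R) diag = [3, 6] → torsion [3, 6]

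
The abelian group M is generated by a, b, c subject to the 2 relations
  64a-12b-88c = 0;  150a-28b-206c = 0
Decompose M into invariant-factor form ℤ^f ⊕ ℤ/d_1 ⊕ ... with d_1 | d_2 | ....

rank_ℚ(R)=2; free=3−2=1
SNF(R) diag = [2, 4] → torsion [2, 4]

Answer: M ≅ ℤ^1 ⊕ ℤ/2 ⊕ ℤ/4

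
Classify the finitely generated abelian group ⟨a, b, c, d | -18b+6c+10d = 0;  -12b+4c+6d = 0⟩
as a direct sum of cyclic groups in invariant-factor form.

Answer: M ≅ ℤ^2 ⊕ ℤ/2 ⊕ ℤ/2

Derivation:
rank_ℚ(R)=2; free=4−2=2
SNF(R) diag = [2, 2] → torsion [2, 2]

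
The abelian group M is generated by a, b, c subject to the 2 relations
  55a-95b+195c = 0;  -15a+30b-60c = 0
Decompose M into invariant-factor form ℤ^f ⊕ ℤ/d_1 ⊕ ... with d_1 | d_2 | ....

rank_ℚ(R)=2; free=3−2=1
SNF(R) diag = [5, 15] → torsion [5, 15]

Answer: M ≅ ℤ^1 ⊕ ℤ/5 ⊕ ℤ/15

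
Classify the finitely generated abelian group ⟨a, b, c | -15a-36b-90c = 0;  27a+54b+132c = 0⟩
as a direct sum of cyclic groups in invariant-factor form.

rank_ℚ(R)=2; free=3−2=1
SNF(R) diag = [3, 6] → torsion [3, 6]

Answer: M ≅ ℤ^1 ⊕ ℤ/3 ⊕ ℤ/6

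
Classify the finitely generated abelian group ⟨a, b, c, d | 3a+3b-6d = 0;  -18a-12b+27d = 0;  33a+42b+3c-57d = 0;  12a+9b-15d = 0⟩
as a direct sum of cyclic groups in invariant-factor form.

rank_ℚ(R)=4; free=4−4=0
SNF(R) diag = [3, 3, 3, 9] → torsion [3, 3, 3, 9]

Answer: M ≅ ℤ/3 ⊕ ℤ/3 ⊕ ℤ/3 ⊕ ℤ/9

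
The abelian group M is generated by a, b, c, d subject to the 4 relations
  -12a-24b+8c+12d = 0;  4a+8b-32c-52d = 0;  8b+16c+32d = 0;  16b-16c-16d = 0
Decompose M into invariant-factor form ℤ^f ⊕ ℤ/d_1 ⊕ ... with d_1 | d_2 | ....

Answer: M ≅ ℤ/4 ⊕ ℤ/8 ⊕ ℤ/8 ⊕ ℤ/16

Derivation:
rank_ℚ(R)=4; free=4−4=0
SNF(R) diag = [4, 8, 8, 16] → torsion [4, 8, 8, 16]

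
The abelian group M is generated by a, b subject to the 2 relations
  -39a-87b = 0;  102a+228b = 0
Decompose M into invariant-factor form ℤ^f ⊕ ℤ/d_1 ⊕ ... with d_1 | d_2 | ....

rank_ℚ(R)=2; free=2−2=0
SNF(R) diag = [3, 6] → torsion [3, 6]

Answer: M ≅ ℤ/3 ⊕ ℤ/6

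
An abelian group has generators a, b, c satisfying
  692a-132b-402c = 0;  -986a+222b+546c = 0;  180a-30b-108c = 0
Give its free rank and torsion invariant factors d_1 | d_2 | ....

Answer: M ≅ ℤ/2 ⊕ ℤ/6 ⊕ ℤ/18

Derivation:
rank_ℚ(R)=3; free=3−3=0
SNF(R) diag = [2, 6, 18] → torsion [2, 6, 18]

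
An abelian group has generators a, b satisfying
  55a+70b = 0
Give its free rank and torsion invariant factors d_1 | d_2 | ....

rank_ℚ(R)=1; free=2−1=1
SNF(R) diag = [5] → torsion [5]

Answer: M ≅ ℤ^1 ⊕ ℤ/5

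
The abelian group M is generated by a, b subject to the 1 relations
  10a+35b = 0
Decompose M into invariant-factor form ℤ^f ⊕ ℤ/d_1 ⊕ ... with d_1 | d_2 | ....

Answer: M ≅ ℤ^1 ⊕ ℤ/5

Derivation:
rank_ℚ(R)=1; free=2−1=1
SNF(R) diag = [5] → torsion [5]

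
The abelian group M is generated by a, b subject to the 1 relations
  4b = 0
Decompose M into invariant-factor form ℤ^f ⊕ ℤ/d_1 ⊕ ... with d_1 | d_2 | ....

rank_ℚ(R)=1; free=2−1=1
SNF(R) diag = [4] → torsion [4]

Answer: M ≅ ℤ^1 ⊕ ℤ/4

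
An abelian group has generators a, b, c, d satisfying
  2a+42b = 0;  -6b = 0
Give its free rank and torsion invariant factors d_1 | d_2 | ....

Answer: M ≅ ℤ^2 ⊕ ℤ/2 ⊕ ℤ/6

Derivation:
rank_ℚ(R)=2; free=4−2=2
SNF(R) diag = [2, 6] → torsion [2, 6]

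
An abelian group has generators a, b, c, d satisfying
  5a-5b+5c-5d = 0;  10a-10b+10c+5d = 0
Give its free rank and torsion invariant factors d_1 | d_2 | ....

Answer: M ≅ ℤ^2 ⊕ ℤ/5 ⊕ ℤ/15

Derivation:
rank_ℚ(R)=2; free=4−2=2
SNF(R) diag = [5, 15] → torsion [5, 15]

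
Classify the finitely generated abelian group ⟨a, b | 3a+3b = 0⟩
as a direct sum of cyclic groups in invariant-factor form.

Answer: M ≅ ℤ^1 ⊕ ℤ/3

Derivation:
rank_ℚ(R)=1; free=2−1=1
SNF(R) diag = [3] → torsion [3]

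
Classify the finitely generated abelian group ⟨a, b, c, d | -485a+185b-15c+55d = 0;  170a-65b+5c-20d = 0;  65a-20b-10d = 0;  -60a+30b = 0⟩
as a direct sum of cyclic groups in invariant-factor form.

rank_ℚ(R)=4; free=4−4=0
SNF(R) diag = [5, 5, 15, 30] → torsion [5, 5, 15, 30]

Answer: M ≅ ℤ/5 ⊕ ℤ/5 ⊕ ℤ/15 ⊕ ℤ/30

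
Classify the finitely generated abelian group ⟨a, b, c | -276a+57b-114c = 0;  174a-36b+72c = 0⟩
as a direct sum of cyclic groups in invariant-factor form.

rank_ℚ(R)=2; free=3−2=1
SNF(R) diag = [3, 6] → torsion [3, 6]

Answer: M ≅ ℤ^1 ⊕ ℤ/3 ⊕ ℤ/6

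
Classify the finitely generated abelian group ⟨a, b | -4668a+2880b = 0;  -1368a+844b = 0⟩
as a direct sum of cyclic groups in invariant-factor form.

rank_ℚ(R)=2; free=2−2=0
SNF(R) diag = [4, 12] → torsion [4, 12]

Answer: M ≅ ℤ/4 ⊕ ℤ/12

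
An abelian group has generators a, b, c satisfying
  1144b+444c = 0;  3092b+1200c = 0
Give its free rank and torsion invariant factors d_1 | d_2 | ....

rank_ℚ(R)=2; free=3−2=1
SNF(R) diag = [4, 12] → torsion [4, 12]

Answer: M ≅ ℤ^1 ⊕ ℤ/4 ⊕ ℤ/12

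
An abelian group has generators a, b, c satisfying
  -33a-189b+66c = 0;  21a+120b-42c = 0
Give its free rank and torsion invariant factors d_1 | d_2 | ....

Answer: M ≅ ℤ^1 ⊕ ℤ/3 ⊕ ℤ/3

Derivation:
rank_ℚ(R)=2; free=3−2=1
SNF(R) diag = [3, 3] → torsion [3, 3]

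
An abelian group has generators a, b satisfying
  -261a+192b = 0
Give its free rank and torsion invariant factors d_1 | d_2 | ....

Answer: M ≅ ℤ^1 ⊕ ℤ/3

Derivation:
rank_ℚ(R)=1; free=2−1=1
SNF(R) diag = [3] → torsion [3]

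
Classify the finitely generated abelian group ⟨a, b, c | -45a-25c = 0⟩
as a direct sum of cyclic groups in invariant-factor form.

Answer: M ≅ ℤ^2 ⊕ ℤ/5

Derivation:
rank_ℚ(R)=1; free=3−1=2
SNF(R) diag = [5] → torsion [5]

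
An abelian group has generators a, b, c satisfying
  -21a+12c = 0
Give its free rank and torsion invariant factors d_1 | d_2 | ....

rank_ℚ(R)=1; free=3−1=2
SNF(R) diag = [3] → torsion [3]

Answer: M ≅ ℤ^2 ⊕ ℤ/3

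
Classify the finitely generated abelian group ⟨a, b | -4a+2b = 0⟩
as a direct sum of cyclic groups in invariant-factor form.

Answer: M ≅ ℤ^1 ⊕ ℤ/2

Derivation:
rank_ℚ(R)=1; free=2−1=1
SNF(R) diag = [2] → torsion [2]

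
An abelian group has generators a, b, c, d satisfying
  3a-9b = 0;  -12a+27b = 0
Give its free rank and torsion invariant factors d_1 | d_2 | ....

rank_ℚ(R)=2; free=4−2=2
SNF(R) diag = [3, 9] → torsion [3, 9]

Answer: M ≅ ℤ^2 ⊕ ℤ/3 ⊕ ℤ/9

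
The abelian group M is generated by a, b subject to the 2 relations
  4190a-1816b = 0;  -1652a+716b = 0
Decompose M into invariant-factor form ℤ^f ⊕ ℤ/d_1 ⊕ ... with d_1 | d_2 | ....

rank_ℚ(R)=2; free=2−2=0
SNF(R) diag = [2, 4] → torsion [2, 4]

Answer: M ≅ ℤ/2 ⊕ ℤ/4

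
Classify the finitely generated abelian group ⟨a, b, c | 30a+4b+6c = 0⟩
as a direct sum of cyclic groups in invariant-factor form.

Answer: M ≅ ℤ^2 ⊕ ℤ/2

Derivation:
rank_ℚ(R)=1; free=3−1=2
SNF(R) diag = [2] → torsion [2]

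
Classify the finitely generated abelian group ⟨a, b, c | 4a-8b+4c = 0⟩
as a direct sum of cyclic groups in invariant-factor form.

Answer: M ≅ ℤ^2 ⊕ ℤ/4

Derivation:
rank_ℚ(R)=1; free=3−1=2
SNF(R) diag = [4] → torsion [4]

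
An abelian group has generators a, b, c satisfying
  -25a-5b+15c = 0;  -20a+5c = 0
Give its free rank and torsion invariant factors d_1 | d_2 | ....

Answer: M ≅ ℤ^1 ⊕ ℤ/5 ⊕ ℤ/5

Derivation:
rank_ℚ(R)=2; free=3−2=1
SNF(R) diag = [5, 5] → torsion [5, 5]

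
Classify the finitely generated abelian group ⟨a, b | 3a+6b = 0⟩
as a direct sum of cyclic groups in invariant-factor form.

Answer: M ≅ ℤ^1 ⊕ ℤ/3

Derivation:
rank_ℚ(R)=1; free=2−1=1
SNF(R) diag = [3] → torsion [3]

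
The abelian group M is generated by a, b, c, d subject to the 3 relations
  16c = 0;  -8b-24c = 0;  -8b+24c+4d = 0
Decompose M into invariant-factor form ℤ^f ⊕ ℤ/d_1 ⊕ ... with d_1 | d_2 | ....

Answer: M ≅ ℤ^1 ⊕ ℤ/4 ⊕ ℤ/8 ⊕ ℤ/16

Derivation:
rank_ℚ(R)=3; free=4−3=1
SNF(R) diag = [4, 8, 16] → torsion [4, 8, 16]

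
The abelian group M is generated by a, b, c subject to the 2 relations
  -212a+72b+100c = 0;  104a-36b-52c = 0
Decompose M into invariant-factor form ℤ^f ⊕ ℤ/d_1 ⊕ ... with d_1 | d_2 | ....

rank_ℚ(R)=2; free=3−2=1
SNF(R) diag = [4, 12] → torsion [4, 12]

Answer: M ≅ ℤ^1 ⊕ ℤ/4 ⊕ ℤ/12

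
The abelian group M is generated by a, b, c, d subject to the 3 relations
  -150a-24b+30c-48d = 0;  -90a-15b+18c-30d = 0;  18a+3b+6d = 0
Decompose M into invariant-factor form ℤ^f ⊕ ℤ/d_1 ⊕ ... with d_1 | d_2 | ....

rank_ℚ(R)=3; free=4−3=1
SNF(R) diag = [3, 6, 18] → torsion [3, 6, 18]

Answer: M ≅ ℤ^1 ⊕ ℤ/3 ⊕ ℤ/6 ⊕ ℤ/18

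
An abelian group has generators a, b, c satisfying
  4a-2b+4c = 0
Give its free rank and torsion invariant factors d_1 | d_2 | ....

rank_ℚ(R)=1; free=3−1=2
SNF(R) diag = [2] → torsion [2]

Answer: M ≅ ℤ^2 ⊕ ℤ/2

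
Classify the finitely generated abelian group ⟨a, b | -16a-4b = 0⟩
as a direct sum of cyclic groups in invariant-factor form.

rank_ℚ(R)=1; free=2−1=1
SNF(R) diag = [4] → torsion [4]

Answer: M ≅ ℤ^1 ⊕ ℤ/4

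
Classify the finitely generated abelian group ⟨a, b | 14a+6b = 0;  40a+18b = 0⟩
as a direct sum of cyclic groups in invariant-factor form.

rank_ℚ(R)=2; free=2−2=0
SNF(R) diag = [2, 6] → torsion [2, 6]

Answer: M ≅ ℤ/2 ⊕ ℤ/6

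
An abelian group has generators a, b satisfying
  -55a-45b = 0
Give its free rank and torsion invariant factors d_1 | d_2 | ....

Answer: M ≅ ℤ^1 ⊕ ℤ/5

Derivation:
rank_ℚ(R)=1; free=2−1=1
SNF(R) diag = [5] → torsion [5]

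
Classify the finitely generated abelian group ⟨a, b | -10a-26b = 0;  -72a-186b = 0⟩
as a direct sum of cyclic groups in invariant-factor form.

Answer: M ≅ ℤ/2 ⊕ ℤ/6

Derivation:
rank_ℚ(R)=2; free=2−2=0
SNF(R) diag = [2, 6] → torsion [2, 6]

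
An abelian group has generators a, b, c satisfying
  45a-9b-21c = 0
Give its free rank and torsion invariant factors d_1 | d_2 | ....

rank_ℚ(R)=1; free=3−1=2
SNF(R) diag = [3] → torsion [3]

Answer: M ≅ ℤ^2 ⊕ ℤ/3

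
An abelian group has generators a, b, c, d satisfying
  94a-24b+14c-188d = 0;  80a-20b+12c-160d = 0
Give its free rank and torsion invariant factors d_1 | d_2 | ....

rank_ℚ(R)=2; free=4−2=2
SNF(R) diag = [2, 4] → torsion [2, 4]

Answer: M ≅ ℤ^2 ⊕ ℤ/2 ⊕ ℤ/4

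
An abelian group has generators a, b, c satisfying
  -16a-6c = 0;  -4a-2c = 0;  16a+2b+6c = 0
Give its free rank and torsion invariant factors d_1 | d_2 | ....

rank_ℚ(R)=3; free=3−3=0
SNF(R) diag = [2, 2, 4] → torsion [2, 2, 4]

Answer: M ≅ ℤ/2 ⊕ ℤ/2 ⊕ ℤ/4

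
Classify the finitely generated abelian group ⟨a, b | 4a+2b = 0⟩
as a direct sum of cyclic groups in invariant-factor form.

rank_ℚ(R)=1; free=2−1=1
SNF(R) diag = [2] → torsion [2]

Answer: M ≅ ℤ^1 ⊕ ℤ/2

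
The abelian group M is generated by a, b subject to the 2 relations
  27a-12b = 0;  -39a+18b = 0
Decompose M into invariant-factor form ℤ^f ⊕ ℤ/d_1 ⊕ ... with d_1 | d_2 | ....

rank_ℚ(R)=2; free=2−2=0
SNF(R) diag = [3, 6] → torsion [3, 6]

Answer: M ≅ ℤ/3 ⊕ ℤ/6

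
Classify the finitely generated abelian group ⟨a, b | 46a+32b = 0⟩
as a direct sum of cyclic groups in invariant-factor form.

Answer: M ≅ ℤ^1 ⊕ ℤ/2

Derivation:
rank_ℚ(R)=1; free=2−1=1
SNF(R) diag = [2] → torsion [2]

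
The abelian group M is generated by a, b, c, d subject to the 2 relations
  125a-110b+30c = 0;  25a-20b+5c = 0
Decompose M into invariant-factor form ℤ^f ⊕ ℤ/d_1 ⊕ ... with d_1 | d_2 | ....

rank_ℚ(R)=2; free=4−2=2
SNF(R) diag = [5, 5] → torsion [5, 5]

Answer: M ≅ ℤ^2 ⊕ ℤ/5 ⊕ ℤ/5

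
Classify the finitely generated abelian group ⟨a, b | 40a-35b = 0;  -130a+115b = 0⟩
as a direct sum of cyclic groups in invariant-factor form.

Answer: M ≅ ℤ/5 ⊕ ℤ/10

Derivation:
rank_ℚ(R)=2; free=2−2=0
SNF(R) diag = [5, 10] → torsion [5, 10]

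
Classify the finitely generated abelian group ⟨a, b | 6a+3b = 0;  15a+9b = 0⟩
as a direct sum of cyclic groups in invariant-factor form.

rank_ℚ(R)=2; free=2−2=0
SNF(R) diag = [3, 3] → torsion [3, 3]

Answer: M ≅ ℤ/3 ⊕ ℤ/3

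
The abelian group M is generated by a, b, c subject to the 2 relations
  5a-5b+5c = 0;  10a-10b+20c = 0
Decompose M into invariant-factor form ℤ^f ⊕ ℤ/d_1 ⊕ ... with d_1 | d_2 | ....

Answer: M ≅ ℤ^1 ⊕ ℤ/5 ⊕ ℤ/10

Derivation:
rank_ℚ(R)=2; free=3−2=1
SNF(R) diag = [5, 10] → torsion [5, 10]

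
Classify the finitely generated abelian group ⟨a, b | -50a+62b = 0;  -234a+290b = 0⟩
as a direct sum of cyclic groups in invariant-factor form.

rank_ℚ(R)=2; free=2−2=0
SNF(R) diag = [2, 4] → torsion [2, 4]

Answer: M ≅ ℤ/2 ⊕ ℤ/4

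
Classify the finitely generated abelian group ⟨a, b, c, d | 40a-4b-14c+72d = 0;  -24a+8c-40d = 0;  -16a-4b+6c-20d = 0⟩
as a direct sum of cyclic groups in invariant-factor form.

Answer: M ≅ ℤ^1 ⊕ ℤ/2 ⊕ ℤ/4 ⊕ ℤ/8

Derivation:
rank_ℚ(R)=3; free=4−3=1
SNF(R) diag = [2, 4, 8] → torsion [2, 4, 8]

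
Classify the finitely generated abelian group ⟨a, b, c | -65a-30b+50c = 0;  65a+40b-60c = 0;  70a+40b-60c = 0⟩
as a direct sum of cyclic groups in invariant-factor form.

Answer: M ≅ ℤ/5 ⊕ ℤ/10 ⊕ ℤ/20

Derivation:
rank_ℚ(R)=3; free=3−3=0
SNF(R) diag = [5, 10, 20] → torsion [5, 10, 20]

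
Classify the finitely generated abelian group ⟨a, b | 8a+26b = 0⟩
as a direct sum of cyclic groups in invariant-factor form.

Answer: M ≅ ℤ^1 ⊕ ℤ/2

Derivation:
rank_ℚ(R)=1; free=2−1=1
SNF(R) diag = [2] → torsion [2]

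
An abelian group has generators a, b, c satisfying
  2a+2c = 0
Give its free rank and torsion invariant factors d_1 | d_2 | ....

rank_ℚ(R)=1; free=3−1=2
SNF(R) diag = [2] → torsion [2]

Answer: M ≅ ℤ^2 ⊕ ℤ/2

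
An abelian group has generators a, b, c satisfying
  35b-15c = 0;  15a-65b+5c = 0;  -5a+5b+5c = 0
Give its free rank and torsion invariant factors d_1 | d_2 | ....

rank_ℚ(R)=3; free=3−3=0
SNF(R) diag = [5, 5, 10] → torsion [5, 5, 10]

Answer: M ≅ ℤ/5 ⊕ ℤ/5 ⊕ ℤ/10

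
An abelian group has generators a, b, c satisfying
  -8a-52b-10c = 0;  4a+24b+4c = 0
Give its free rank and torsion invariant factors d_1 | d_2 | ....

Answer: M ≅ ℤ^1 ⊕ ℤ/2 ⊕ ℤ/4

Derivation:
rank_ℚ(R)=2; free=3−2=1
SNF(R) diag = [2, 4] → torsion [2, 4]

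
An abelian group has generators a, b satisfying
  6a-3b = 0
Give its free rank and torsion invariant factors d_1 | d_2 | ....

Answer: M ≅ ℤ^1 ⊕ ℤ/3

Derivation:
rank_ℚ(R)=1; free=2−1=1
SNF(R) diag = [3] → torsion [3]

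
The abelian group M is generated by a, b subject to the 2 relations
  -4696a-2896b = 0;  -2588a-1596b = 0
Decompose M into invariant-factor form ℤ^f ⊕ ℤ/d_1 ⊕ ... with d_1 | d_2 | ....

rank_ℚ(R)=2; free=2−2=0
SNF(R) diag = [4, 8] → torsion [4, 8]

Answer: M ≅ ℤ/4 ⊕ ℤ/8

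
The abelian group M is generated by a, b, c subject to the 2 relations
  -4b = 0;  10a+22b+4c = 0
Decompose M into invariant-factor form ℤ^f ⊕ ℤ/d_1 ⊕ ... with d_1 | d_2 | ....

rank_ℚ(R)=2; free=3−2=1
SNF(R) diag = [2, 4] → torsion [2, 4]

Answer: M ≅ ℤ^1 ⊕ ℤ/2 ⊕ ℤ/4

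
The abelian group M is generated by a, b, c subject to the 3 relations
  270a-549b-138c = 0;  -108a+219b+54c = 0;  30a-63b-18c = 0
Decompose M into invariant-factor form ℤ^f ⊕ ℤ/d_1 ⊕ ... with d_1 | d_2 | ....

Answer: M ≅ ℤ/3 ⊕ ℤ/6 ⊕ ℤ/12

Derivation:
rank_ℚ(R)=3; free=3−3=0
SNF(R) diag = [3, 6, 12] → torsion [3, 6, 12]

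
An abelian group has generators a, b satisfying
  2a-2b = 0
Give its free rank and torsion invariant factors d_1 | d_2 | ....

Answer: M ≅ ℤ^1 ⊕ ℤ/2

Derivation:
rank_ℚ(R)=1; free=2−1=1
SNF(R) diag = [2] → torsion [2]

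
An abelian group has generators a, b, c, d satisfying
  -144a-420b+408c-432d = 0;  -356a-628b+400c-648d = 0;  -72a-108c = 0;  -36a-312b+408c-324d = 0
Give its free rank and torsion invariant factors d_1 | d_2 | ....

Answer: M ≅ ℤ/4 ⊕ ℤ/12 ⊕ ℤ/36 ⊕ ℤ/108

Derivation:
rank_ℚ(R)=4; free=4−4=0
SNF(R) diag = [4, 12, 36, 108] → torsion [4, 12, 36, 108]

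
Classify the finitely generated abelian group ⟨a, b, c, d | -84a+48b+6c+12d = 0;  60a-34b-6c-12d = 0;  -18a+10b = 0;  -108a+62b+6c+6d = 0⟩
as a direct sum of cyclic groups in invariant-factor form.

rank_ℚ(R)=4; free=4−4=0
SNF(R) diag = [2, 6, 6, 6] → torsion [2, 6, 6, 6]

Answer: M ≅ ℤ/2 ⊕ ℤ/6 ⊕ ℤ/6 ⊕ ℤ/6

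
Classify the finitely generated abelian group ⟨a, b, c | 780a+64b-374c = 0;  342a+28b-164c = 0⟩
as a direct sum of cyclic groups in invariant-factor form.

rank_ℚ(R)=2; free=3−2=1
SNF(R) diag = [2, 6] → torsion [2, 6]

Answer: M ≅ ℤ^1 ⊕ ℤ/2 ⊕ ℤ/6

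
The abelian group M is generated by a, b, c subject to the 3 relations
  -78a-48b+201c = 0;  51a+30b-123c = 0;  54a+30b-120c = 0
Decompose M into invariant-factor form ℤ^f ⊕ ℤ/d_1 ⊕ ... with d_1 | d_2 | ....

rank_ℚ(R)=3; free=3−3=0
SNF(R) diag = [3, 3, 6] → torsion [3, 3, 6]

Answer: M ≅ ℤ/3 ⊕ ℤ/3 ⊕ ℤ/6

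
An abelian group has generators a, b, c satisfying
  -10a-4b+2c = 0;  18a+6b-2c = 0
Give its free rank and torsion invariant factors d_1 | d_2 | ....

rank_ℚ(R)=2; free=3−2=1
SNF(R) diag = [2, 2] → torsion [2, 2]

Answer: M ≅ ℤ^1 ⊕ ℤ/2 ⊕ ℤ/2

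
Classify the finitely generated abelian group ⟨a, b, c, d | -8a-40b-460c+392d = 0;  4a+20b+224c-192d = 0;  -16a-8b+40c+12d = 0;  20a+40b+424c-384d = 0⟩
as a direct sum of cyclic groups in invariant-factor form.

rank_ℚ(R)=4; free=4−4=0
SNF(R) diag = [4, 4, 12, 36] → torsion [4, 4, 12, 36]

Answer: M ≅ ℤ/4 ⊕ ℤ/4 ⊕ ℤ/12 ⊕ ℤ/36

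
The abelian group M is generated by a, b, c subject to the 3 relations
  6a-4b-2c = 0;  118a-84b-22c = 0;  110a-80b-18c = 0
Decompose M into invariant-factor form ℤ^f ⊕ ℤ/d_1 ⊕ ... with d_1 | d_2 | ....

Answer: M ≅ ℤ/2 ⊕ ℤ/4 ⊕ ℤ/12

Derivation:
rank_ℚ(R)=3; free=3−3=0
SNF(R) diag = [2, 4, 12] → torsion [2, 4, 12]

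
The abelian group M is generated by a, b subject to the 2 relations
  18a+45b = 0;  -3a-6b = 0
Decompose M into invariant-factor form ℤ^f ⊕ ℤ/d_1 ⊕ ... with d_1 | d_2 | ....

Answer: M ≅ ℤ/3 ⊕ ℤ/9

Derivation:
rank_ℚ(R)=2; free=2−2=0
SNF(R) diag = [3, 9] → torsion [3, 9]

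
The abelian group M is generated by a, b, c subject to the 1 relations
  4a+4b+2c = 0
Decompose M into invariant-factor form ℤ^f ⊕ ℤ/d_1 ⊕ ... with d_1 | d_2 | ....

Answer: M ≅ ℤ^2 ⊕ ℤ/2

Derivation:
rank_ℚ(R)=1; free=3−1=2
SNF(R) diag = [2] → torsion [2]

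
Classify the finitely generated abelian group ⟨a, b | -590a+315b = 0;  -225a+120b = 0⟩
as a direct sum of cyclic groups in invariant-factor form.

rank_ℚ(R)=2; free=2−2=0
SNF(R) diag = [5, 15] → torsion [5, 15]

Answer: M ≅ ℤ/5 ⊕ ℤ/15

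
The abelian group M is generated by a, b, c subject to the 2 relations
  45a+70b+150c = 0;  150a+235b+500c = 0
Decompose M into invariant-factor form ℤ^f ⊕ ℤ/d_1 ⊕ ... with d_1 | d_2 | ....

rank_ℚ(R)=2; free=3−2=1
SNF(R) diag = [5, 5] → torsion [5, 5]

Answer: M ≅ ℤ^1 ⊕ ℤ/5 ⊕ ℤ/5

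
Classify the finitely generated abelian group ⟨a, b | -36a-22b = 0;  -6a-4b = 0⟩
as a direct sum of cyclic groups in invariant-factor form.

Answer: M ≅ ℤ/2 ⊕ ℤ/6

Derivation:
rank_ℚ(R)=2; free=2−2=0
SNF(R) diag = [2, 6] → torsion [2, 6]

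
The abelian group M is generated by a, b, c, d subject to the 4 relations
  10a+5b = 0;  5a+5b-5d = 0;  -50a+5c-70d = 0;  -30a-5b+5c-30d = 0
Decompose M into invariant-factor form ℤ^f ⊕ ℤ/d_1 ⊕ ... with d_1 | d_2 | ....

Answer: M ≅ ℤ/5 ⊕ ℤ/5 ⊕ ℤ/5 ⊕ ℤ/10

Derivation:
rank_ℚ(R)=4; free=4−4=0
SNF(R) diag = [5, 5, 5, 10] → torsion [5, 5, 5, 10]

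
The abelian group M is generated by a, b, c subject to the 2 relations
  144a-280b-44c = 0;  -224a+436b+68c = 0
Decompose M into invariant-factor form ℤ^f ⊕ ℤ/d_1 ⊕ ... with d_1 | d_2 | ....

Answer: M ≅ ℤ^1 ⊕ ℤ/4 ⊕ ℤ/4

Derivation:
rank_ℚ(R)=2; free=3−2=1
SNF(R) diag = [4, 4] → torsion [4, 4]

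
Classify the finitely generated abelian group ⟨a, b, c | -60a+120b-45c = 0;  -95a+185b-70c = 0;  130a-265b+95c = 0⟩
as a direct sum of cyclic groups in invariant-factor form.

rank_ℚ(R)=3; free=3−3=0
SNF(R) diag = [5, 15, 15] → torsion [5, 15, 15]

Answer: M ≅ ℤ/5 ⊕ ℤ/15 ⊕ ℤ/15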